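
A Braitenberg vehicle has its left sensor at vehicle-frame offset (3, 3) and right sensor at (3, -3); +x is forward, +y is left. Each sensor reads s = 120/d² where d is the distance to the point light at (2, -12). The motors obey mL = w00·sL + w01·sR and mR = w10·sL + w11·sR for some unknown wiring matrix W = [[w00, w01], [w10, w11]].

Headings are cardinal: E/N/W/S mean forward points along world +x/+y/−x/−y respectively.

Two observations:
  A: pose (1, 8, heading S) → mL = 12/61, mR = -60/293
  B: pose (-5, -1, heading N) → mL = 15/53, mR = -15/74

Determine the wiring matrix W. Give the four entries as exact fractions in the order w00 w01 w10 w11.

obs A: pose=(1,8,S) → sL=120/293, sR=24/61, mL=12/61, mR=-60/293
obs B: pose=(-5,-1,N) → sL=15/37, sR=30/53, mL=15/53, mR=-15/74
sensor matrix S = [[120/293, 24/61], [15/37, 30/53]]; det S = 2534760/35048953
solve [mL_A; mL_B] = S·[w00; w01] and [mR_A; mR_B] = S·[w10; w11]:
  w00 = 0, w01 = 1/2, w10 = -1/2, w11 = 0

0 1/2 -1/2 0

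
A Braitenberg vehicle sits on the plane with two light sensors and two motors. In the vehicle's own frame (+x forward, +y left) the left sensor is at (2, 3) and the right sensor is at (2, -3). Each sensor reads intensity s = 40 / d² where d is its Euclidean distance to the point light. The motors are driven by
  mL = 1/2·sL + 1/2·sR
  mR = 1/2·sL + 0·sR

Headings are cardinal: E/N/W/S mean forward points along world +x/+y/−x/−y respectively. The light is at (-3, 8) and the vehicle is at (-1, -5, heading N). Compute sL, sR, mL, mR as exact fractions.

20/61 20/73 1340/4453 10/61

left sensor world pos  = (-4, -3); dL² = 122
right sensor world pos = (2, -3); dR² = 146
sL = 40/122 = 20/61
sR = 40/146 = 20/73
mL = 1/2·sL + 1/2·sR = 1340/4453
mR = 1/2·sL + 0·sR = 10/61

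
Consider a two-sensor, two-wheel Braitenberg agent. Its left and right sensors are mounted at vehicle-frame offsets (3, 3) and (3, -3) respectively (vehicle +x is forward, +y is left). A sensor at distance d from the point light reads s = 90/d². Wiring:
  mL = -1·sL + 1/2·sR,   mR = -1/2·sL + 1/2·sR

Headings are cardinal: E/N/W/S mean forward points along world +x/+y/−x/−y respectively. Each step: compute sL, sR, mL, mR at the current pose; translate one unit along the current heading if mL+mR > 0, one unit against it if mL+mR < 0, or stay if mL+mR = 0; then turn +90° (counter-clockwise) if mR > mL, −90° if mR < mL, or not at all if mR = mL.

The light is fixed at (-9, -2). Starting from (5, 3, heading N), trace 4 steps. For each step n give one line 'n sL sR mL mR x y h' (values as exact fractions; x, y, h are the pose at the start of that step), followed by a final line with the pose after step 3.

n=0: pose=(5,3,N); sL=18/37, sR=90/353; mL=-4689/13061, mR=-1512/13061; mL+mR=-6201/13061 → advance -1; mR−mL=9/37 → turn +1·90°
n=1: pose=(5,2,W); sL=45/61, sR=9/17; mL=-981/2074, mR=-108/1037; mL+mR=-1197/2074 → advance -1; mR−mL=45/122 → turn +1·90°
n=2: pose=(6,2,S); sL=18/65, sR=18/29; mL=63/1885, mR=324/1885; mL+mR=387/1885 → advance +1; mR−mL=9/65 → turn +1·90°
n=3: pose=(6,1,E); sL=1/4, sR=5/18; mL=-1/9, mR=1/72; mL+mR=-7/72 → advance -1; mR−mL=1/8 → turn +1·90°

0 18/37 90/353 -4689/13061 -1512/13061 5 3 N
1 45/61 9/17 -981/2074 -108/1037 5 2 W
2 18/65 18/29 63/1885 324/1885 6 2 S
3 1/4 5/18 -1/9 1/72 6 1 E
final 5 1 N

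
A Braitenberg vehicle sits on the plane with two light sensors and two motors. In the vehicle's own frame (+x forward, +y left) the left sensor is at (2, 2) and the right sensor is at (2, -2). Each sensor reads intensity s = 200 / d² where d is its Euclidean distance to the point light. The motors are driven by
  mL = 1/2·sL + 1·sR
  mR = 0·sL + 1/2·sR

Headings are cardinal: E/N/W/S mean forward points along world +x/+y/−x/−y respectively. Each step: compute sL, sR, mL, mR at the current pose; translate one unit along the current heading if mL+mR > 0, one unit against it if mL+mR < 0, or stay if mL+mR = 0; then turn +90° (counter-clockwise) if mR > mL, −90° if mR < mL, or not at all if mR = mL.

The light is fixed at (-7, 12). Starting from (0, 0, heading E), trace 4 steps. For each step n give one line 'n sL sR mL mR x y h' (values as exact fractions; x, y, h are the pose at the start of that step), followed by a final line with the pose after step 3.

n=0: pose=(0,0,E); sL=200/181, sR=200/277; mL=63900/50137, mR=100/277; mL+mR=82000/50137 → advance +1; mR−mL=-45800/50137 → turn -1·90°
n=1: pose=(1,0,S); sL=25/37, sR=25/29; mL=2575/2146, mR=25/58; mL+mR=1750/1073 → advance +1; mR−mL=-825/1073 → turn -1·90°
n=2: pose=(1,-1,W); sL=200/261, sR=200/157; mL=67900/40977, mR=100/157; mL+mR=94000/40977 → advance +1; mR−mL=-41800/40977 → turn -1·90°
n=3: pose=(0,-1,N); sL=100/73, sR=100/101; mL=12350/7373, mR=50/101; mL+mR=16000/7373 → advance +1; mR−mL=-8700/7373 → turn -1·90°

0 200/181 200/277 63900/50137 100/277 0 0 E
1 25/37 25/29 2575/2146 25/58 1 0 S
2 200/261 200/157 67900/40977 100/157 1 -1 W
3 100/73 100/101 12350/7373 50/101 0 -1 N
final 0 0 E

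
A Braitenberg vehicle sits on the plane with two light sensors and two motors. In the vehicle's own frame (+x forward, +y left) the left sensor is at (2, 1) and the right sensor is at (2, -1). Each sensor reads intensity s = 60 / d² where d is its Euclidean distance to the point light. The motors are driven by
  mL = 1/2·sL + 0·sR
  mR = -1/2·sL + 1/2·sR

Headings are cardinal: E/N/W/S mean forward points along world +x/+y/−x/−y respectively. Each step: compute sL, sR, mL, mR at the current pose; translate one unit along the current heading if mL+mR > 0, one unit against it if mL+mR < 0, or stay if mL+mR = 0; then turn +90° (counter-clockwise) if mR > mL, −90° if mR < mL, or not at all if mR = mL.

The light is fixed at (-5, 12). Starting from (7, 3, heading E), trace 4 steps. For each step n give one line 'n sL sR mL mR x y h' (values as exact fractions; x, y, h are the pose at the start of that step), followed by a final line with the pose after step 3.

0 3/13 15/74 3/26 -27/1924 7 3 E
1 60/317 12/53 30/317 312/16801 8 3 S
2 30/121 30/101 15/121 300/12221 8 2 W
3 12/37 60/233 6/37 -288/8621 7 2 N
final 7 3 E

n=0: pose=(7,3,E); sL=3/13, sR=15/74; mL=3/26, mR=-27/1924; mL+mR=15/148 → advance +1; mR−mL=-249/1924 → turn -1·90°
n=1: pose=(8,3,S); sL=60/317, sR=12/53; mL=30/317, mR=312/16801; mL+mR=6/53 → advance +1; mR−mL=-1278/16801 → turn -1·90°
n=2: pose=(8,2,W); sL=30/121, sR=30/101; mL=15/121, mR=300/12221; mL+mR=15/101 → advance +1; mR−mL=-1215/12221 → turn -1·90°
n=3: pose=(7,2,N); sL=12/37, sR=60/233; mL=6/37, mR=-288/8621; mL+mR=30/233 → advance +1; mR−mL=-1686/8621 → turn -1·90°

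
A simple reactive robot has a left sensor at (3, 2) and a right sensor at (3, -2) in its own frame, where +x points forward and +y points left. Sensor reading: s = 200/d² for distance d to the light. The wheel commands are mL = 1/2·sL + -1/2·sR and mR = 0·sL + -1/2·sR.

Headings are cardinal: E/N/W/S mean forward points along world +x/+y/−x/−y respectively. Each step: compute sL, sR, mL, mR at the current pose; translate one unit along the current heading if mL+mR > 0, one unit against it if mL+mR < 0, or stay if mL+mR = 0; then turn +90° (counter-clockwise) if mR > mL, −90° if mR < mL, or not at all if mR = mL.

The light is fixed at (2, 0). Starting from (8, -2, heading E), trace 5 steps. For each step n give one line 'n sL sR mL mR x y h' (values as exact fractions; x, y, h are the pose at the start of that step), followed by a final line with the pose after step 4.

0 200/81 200/97 1600/7857 -100/97 8 -2 E
1 100/37 100/17 -1000/629 -50/17 7 -2 S
2 200/13 40 -160/13 -20 7 -1 W
3 10 50/17 60/17 -25/17 8 -1 N
4 40/17 40/17 0 -20/17 8 0 E
final 7 0 S

n=0: pose=(8,-2,E); sL=200/81, sR=200/97; mL=1600/7857, mR=-100/97; mL+mR=-6500/7857 → advance -1; mR−mL=-100/81 → turn -1·90°
n=1: pose=(7,-2,S); sL=100/37, sR=100/17; mL=-1000/629, mR=-50/17; mL+mR=-2850/629 → advance -1; mR−mL=-50/37 → turn -1·90°
n=2: pose=(7,-1,W); sL=200/13, sR=40; mL=-160/13, mR=-20; mL+mR=-420/13 → advance -1; mR−mL=-100/13 → turn -1·90°
n=3: pose=(8,-1,N); sL=10, sR=50/17; mL=60/17, mR=-25/17; mL+mR=35/17 → advance +1; mR−mL=-5 → turn -1·90°
n=4: pose=(8,0,E); sL=40/17, sR=40/17; mL=0, mR=-20/17; mL+mR=-20/17 → advance -1; mR−mL=-20/17 → turn -1·90°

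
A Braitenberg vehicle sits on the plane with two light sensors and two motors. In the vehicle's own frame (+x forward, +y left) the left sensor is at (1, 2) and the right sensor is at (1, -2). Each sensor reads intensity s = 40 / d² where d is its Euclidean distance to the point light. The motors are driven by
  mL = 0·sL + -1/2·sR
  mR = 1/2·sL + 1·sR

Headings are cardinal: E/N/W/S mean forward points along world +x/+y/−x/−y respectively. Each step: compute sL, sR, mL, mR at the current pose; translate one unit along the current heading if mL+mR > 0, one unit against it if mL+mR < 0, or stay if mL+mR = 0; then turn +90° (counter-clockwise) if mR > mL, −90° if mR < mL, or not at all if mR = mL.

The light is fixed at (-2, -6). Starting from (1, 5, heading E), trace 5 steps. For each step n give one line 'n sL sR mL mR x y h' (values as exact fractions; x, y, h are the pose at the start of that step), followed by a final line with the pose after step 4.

0 8/37 40/97 -20/97 1868/3589 1 5 E
1 10/37 2/9 -1/9 119/333 2 5 N
2 40/109 8/41 -4/41 1692/4469 2 6 W
3 20/73 20/61 -10/61 2070/4453 1 6 S
4 8/37 40/97 -20/97 1868/3589 1 5 E
final 2 5 N

n=0: pose=(1,5,E); sL=8/37, sR=40/97; mL=-20/97, mR=1868/3589; mL+mR=1128/3589 → advance +1; mR−mL=2608/3589 → turn +1·90°
n=1: pose=(2,5,N); sL=10/37, sR=2/9; mL=-1/9, mR=119/333; mL+mR=82/333 → advance +1; mR−mL=52/111 → turn +1·90°
n=2: pose=(2,6,W); sL=40/109, sR=8/41; mL=-4/41, mR=1692/4469; mL+mR=1256/4469 → advance +1; mR−mL=2128/4469 → turn +1·90°
n=3: pose=(1,6,S); sL=20/73, sR=20/61; mL=-10/61, mR=2070/4453; mL+mR=1340/4453 → advance +1; mR−mL=2800/4453 → turn +1·90°
n=4: pose=(1,5,E); sL=8/37, sR=40/97; mL=-20/97, mR=1868/3589; mL+mR=1128/3589 → advance +1; mR−mL=2608/3589 → turn +1·90°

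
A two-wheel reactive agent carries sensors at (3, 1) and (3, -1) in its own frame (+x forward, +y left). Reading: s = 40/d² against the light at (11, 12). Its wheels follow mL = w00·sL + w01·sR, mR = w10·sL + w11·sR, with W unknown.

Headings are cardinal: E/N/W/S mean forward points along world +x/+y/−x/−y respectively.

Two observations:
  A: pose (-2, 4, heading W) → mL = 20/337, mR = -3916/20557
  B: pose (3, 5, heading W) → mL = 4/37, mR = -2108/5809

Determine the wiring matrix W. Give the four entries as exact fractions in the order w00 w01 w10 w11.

obs A: pose=(-2,4,W) → sL=40/337, sR=8/61, mL=20/337, mR=-3916/20557
obs B: pose=(3,5,W) → sL=8/37, sR=40/157, mL=4/37, mR=-2108/5809
sensor matrix S = [[40/337, 8/61], [8/37, 40/157]]; det S = 225024/119415613
solve [mL_A; mL_B] = S·[w00; w01] and [mR_A; mR_B] = S·[w10; w11]:
  w00 = 1/2, w01 = 0, w10 = -1/2, w11 = -1

1/2 0 -1/2 -1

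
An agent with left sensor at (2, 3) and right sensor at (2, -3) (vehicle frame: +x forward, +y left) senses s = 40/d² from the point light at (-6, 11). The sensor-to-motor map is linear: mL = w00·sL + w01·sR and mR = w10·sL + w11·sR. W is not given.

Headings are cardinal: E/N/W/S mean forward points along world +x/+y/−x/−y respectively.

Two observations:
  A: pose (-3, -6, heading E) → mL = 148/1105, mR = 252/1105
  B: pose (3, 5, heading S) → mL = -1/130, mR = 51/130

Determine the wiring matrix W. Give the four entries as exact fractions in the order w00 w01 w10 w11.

obs A: pose=(-3,-6,E) → sL=40/221, sR=8/85, mL=148/1105, mR=252/1105
obs B: pose=(3,5,S) → sL=5/26, sR=2/5, mL=-1/130, mR=51/130
sensor matrix S = [[40/221, 8/85], [5/26, 2/5]]; det S = 12/221
solve [mL_A; mL_B] = S·[w00; w01] and [mR_A; mR_B] = S·[w10; w11]:
  w00 = 1, w01 = -1/2, w10 = 1, w11 = 1/2

1 -1/2 1 1/2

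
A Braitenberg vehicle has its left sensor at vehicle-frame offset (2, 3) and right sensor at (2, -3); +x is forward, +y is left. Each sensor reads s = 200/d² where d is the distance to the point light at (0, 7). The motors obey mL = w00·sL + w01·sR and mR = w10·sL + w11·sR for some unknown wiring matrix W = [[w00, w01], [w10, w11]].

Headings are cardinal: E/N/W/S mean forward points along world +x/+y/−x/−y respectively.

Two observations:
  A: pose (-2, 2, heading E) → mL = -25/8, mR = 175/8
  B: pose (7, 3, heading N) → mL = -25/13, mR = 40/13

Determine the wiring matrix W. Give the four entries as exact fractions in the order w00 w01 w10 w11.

obs A: pose=(-2,2,E) → sL=50, sR=25/8, mL=-25/8, mR=175/8
obs B: pose=(7,3,N) → sL=10, sR=25/13, mL=-25/13, mR=40/13
sensor matrix S = [[50, 25/8], [10, 25/13]]; det S = 3375/52
solve [mL_A; mL_B] = S·[w00; w01] and [mR_A; mR_B] = S·[w10; w11]:
  w00 = 0, w01 = -1, w10 = 1/2, w11 = -1

0 -1 1/2 -1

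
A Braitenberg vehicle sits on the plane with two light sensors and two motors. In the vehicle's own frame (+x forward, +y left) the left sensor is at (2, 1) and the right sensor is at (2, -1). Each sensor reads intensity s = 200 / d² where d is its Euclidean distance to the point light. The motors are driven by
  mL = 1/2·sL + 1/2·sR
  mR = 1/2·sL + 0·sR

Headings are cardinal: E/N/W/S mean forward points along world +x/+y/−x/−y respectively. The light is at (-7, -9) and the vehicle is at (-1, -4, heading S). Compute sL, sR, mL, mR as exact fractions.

left sensor world pos  = (0, -6); dL² = 58
right sensor world pos = (-2, -6); dR² = 34
sL = 200/58 = 100/29
sR = 200/34 = 100/17
mL = 1/2·sL + 1/2·sR = 2300/493
mR = 1/2·sL + 0·sR = 50/29

100/29 100/17 2300/493 50/29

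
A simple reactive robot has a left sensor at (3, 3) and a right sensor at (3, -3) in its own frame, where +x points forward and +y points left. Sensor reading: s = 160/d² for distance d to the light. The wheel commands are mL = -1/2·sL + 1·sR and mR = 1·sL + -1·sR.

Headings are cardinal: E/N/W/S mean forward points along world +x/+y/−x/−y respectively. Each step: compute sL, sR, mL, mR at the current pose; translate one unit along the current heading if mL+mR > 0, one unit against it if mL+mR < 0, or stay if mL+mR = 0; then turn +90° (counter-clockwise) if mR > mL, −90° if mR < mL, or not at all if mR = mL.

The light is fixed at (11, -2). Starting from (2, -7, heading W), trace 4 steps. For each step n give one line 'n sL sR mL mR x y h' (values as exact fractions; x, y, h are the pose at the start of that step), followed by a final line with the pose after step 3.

0 10/13 40/37 335/481 -150/481 2 -7 W
1 160/173 160/53 23440/9169 -19200/9169 1 -7 N
2 16/5 80/49 8/245 384/245 1 -6 E
3 32/29 160/37 4048/1073 -3456/1073 2 -6 N
final 2 -5 E

n=0: pose=(2,-7,W); sL=10/13, sR=40/37; mL=335/481, mR=-150/481; mL+mR=5/13 → advance +1; mR−mL=-485/481 → turn -1·90°
n=1: pose=(1,-7,N); sL=160/173, sR=160/53; mL=23440/9169, mR=-19200/9169; mL+mR=80/173 → advance +1; mR−mL=-42640/9169 → turn -1·90°
n=2: pose=(1,-6,E); sL=16/5, sR=80/49; mL=8/245, mR=384/245; mL+mR=8/5 → advance +1; mR−mL=376/245 → turn +1·90°
n=3: pose=(2,-6,N); sL=32/29, sR=160/37; mL=4048/1073, mR=-3456/1073; mL+mR=16/29 → advance +1; mR−mL=-7504/1073 → turn -1·90°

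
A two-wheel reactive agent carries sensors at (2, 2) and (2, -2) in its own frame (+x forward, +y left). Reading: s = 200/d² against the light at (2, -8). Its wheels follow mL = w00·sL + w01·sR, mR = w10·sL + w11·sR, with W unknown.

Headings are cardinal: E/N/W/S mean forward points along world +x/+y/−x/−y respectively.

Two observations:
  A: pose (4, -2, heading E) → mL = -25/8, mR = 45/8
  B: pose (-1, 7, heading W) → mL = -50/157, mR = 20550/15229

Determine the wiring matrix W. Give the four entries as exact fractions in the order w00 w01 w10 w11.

0 -1/2 1 1/2

obs A: pose=(4,-2,E) → sL=5/2, sR=25/4, mL=-25/8, mR=45/8
obs B: pose=(-1,7,W) → sL=100/97, sR=100/157, mL=-50/157, mR=20550/15229
sensor matrix S = [[5/2, 25/4], [100/97, 100/157]]; det S = -73875/15229
solve [mL_A; mL_B] = S·[w00; w01] and [mR_A; mR_B] = S·[w10; w11]:
  w00 = 0, w01 = -1/2, w10 = 1, w11 = 1/2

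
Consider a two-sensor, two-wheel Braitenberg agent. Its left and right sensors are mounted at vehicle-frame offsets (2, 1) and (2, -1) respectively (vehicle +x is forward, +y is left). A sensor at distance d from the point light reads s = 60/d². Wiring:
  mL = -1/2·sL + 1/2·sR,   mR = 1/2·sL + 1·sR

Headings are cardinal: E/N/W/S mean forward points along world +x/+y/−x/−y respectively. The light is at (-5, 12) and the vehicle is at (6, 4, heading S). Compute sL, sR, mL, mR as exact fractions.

left sensor world pos  = (7, 2); dL² = 244
right sensor world pos = (5, 2); dR² = 200
sL = 60/244 = 15/61
sR = 60/200 = 3/10
mL = -1/2·sL + 1/2·sR = 33/1220
mR = 1/2·sL + 1·sR = 129/305

15/61 3/10 33/1220 129/305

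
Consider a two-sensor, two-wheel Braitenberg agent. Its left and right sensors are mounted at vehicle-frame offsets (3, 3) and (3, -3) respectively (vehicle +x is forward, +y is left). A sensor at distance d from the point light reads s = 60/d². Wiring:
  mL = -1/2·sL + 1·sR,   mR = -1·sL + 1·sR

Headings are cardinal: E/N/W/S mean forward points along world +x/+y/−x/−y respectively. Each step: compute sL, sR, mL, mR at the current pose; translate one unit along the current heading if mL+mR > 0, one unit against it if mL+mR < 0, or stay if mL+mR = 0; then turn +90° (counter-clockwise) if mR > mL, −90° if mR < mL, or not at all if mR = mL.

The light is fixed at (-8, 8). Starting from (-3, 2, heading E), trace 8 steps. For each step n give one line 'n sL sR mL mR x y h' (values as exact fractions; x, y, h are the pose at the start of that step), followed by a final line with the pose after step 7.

0 60/73 12/29 6/2117 -864/2117 -3 2 E
1 6/13 30/41 267/533 144/533 -4 2 S
2 60/101 60/17 5550/1717 5040/1717 -4 1 W
3 15/4 15/13 -75/104 -135/52 -5 1 N
4 60/61 60/157 -1050/9577 -5760/9577 -5 0 E
5 30/73 30/61 1275/4453 360/4453 -6 0 S
6 12/29 60/37 1518/1073 1296/1073 -6 -1 W
7 3/2 15/13 21/52 -9/26 -7 -1 N
final -7 0 E

n=0: pose=(-3,2,E); sL=60/73, sR=12/29; mL=6/2117, mR=-864/2117; mL+mR=-858/2117 → advance -1; mR−mL=-30/73 → turn -1·90°
n=1: pose=(-4,2,S); sL=6/13, sR=30/41; mL=267/533, mR=144/533; mL+mR=411/533 → advance +1; mR−mL=-3/13 → turn -1·90°
n=2: pose=(-4,1,W); sL=60/101, sR=60/17; mL=5550/1717, mR=5040/1717; mL+mR=10590/1717 → advance +1; mR−mL=-30/101 → turn -1·90°
n=3: pose=(-5,1,N); sL=15/4, sR=15/13; mL=-75/104, mR=-135/52; mL+mR=-345/104 → advance -1; mR−mL=-15/8 → turn -1·90°
n=4: pose=(-5,0,E); sL=60/61, sR=60/157; mL=-1050/9577, mR=-5760/9577; mL+mR=-6810/9577 → advance -1; mR−mL=-30/61 → turn -1·90°
n=5: pose=(-6,0,S); sL=30/73, sR=30/61; mL=1275/4453, mR=360/4453; mL+mR=1635/4453 → advance +1; mR−mL=-15/73 → turn -1·90°
n=6: pose=(-6,-1,W); sL=12/29, sR=60/37; mL=1518/1073, mR=1296/1073; mL+mR=2814/1073 → advance +1; mR−mL=-6/29 → turn -1·90°
n=7: pose=(-7,-1,N); sL=3/2, sR=15/13; mL=21/52, mR=-9/26; mL+mR=3/52 → advance +1; mR−mL=-3/4 → turn -1·90°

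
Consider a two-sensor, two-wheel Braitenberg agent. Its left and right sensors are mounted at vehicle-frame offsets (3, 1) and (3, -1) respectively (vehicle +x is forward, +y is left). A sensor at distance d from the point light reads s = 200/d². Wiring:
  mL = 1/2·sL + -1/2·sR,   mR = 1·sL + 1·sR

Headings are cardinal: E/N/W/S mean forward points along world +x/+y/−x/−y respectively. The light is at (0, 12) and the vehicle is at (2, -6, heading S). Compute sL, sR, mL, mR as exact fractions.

4/9 100/221 -8/1989 1784/1989

left sensor world pos  = (3, -9); dL² = 450
right sensor world pos = (1, -9); dR² = 442
sL = 200/450 = 4/9
sR = 200/442 = 100/221
mL = 1/2·sL + -1/2·sR = -8/1989
mR = 1·sL + 1·sR = 1784/1989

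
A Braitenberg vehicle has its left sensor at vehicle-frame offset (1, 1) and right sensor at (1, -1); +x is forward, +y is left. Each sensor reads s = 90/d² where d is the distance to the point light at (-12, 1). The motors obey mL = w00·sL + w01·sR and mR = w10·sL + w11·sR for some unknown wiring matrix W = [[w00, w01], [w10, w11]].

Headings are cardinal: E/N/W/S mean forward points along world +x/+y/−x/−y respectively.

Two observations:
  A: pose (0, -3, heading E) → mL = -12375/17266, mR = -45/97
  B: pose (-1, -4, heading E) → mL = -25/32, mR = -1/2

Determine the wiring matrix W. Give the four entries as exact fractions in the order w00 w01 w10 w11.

obs A: pose=(0,-3,E) → sL=45/89, sR=45/97, mL=-12375/17266, mR=-45/97
obs B: pose=(-1,-4,E) → sL=9/16, sR=1/2, mL=-25/32, mR=-1/2
sensor matrix S = [[45/89, 45/97], [9/16, 1/2]]; det S = -1125/138128
solve [mL_A; mL_B] = S·[w00; w01] and [mR_A; mR_B] = S·[w10; w11]:
  w00 = -1/2, w01 = -1, w10 = 0, w11 = -1

-1/2 -1 0 -1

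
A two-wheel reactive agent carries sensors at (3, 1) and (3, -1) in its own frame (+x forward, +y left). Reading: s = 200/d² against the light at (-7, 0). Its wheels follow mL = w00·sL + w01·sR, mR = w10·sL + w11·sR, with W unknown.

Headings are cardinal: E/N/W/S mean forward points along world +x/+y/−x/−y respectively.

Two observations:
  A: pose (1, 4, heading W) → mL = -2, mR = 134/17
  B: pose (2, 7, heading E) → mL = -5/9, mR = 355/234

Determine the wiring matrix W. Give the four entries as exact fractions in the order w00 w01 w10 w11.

obs A: pose=(1,4,W) → sL=100/17, sR=4, mL=-2, mR=134/17
obs B: pose=(2,7,E) → sL=25/26, sR=10/9, mL=-5/9, mR=355/234
sensor matrix S = [[100/17, 4], [25/26, 10/9]]; det S = 5350/1989
solve [mL_A; mL_B] = S·[w00; w01] and [mR_A; mR_B] = S·[w10; w11]:
  w00 = 0, w01 = -1/2, w10 = 1, w11 = 1/2

0 -1/2 1 1/2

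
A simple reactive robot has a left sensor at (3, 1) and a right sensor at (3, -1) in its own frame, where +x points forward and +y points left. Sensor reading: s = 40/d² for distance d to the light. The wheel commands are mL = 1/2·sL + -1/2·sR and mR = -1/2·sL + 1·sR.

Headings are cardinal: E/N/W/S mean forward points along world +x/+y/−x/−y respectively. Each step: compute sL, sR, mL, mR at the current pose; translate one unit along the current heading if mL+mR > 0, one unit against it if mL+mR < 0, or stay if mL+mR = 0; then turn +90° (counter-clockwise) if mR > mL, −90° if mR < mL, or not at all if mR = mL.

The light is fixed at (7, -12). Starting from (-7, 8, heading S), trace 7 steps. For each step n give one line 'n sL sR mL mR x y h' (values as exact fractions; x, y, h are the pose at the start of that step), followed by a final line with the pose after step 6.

0 20/229 20/257 280/58853 2010/58853 -7 8 S
1 40/521 8/89 -304/46369 2388/46369 -7 7 E
2 1/17 10/157 -13/5338 183/5338 -6 7 N
3 40/617 40/697 1600/430049 10740/430049 -6 8 W
4 20/229 20/257 280/58853 2010/58853 -7 8 S
5 40/521 8/89 -304/46369 2388/46369 -7 7 E
6 1/17 10/157 -13/5338 183/5338 -6 7 N
final -6 8 W

n=0: pose=(-7,8,S); sL=20/229, sR=20/257; mL=280/58853, mR=2010/58853; mL+mR=10/257 → advance +1; mR−mL=1730/58853 → turn +1·90°
n=1: pose=(-7,7,E); sL=40/521, sR=8/89; mL=-304/46369, mR=2388/46369; mL+mR=4/89 → advance +1; mR−mL=2692/46369 → turn +1·90°
n=2: pose=(-6,7,N); sL=1/17, sR=10/157; mL=-13/5338, mR=183/5338; mL+mR=5/157 → advance +1; mR−mL=98/2669 → turn +1·90°
n=3: pose=(-6,8,W); sL=40/617, sR=40/697; mL=1600/430049, mR=10740/430049; mL+mR=20/697 → advance +1; mR−mL=9140/430049 → turn +1·90°
n=4: pose=(-7,8,S); sL=20/229, sR=20/257; mL=280/58853, mR=2010/58853; mL+mR=10/257 → advance +1; mR−mL=1730/58853 → turn +1·90°
n=5: pose=(-7,7,E); sL=40/521, sR=8/89; mL=-304/46369, mR=2388/46369; mL+mR=4/89 → advance +1; mR−mL=2692/46369 → turn +1·90°
n=6: pose=(-6,7,N); sL=1/17, sR=10/157; mL=-13/5338, mR=183/5338; mL+mR=5/157 → advance +1; mR−mL=98/2669 → turn +1·90°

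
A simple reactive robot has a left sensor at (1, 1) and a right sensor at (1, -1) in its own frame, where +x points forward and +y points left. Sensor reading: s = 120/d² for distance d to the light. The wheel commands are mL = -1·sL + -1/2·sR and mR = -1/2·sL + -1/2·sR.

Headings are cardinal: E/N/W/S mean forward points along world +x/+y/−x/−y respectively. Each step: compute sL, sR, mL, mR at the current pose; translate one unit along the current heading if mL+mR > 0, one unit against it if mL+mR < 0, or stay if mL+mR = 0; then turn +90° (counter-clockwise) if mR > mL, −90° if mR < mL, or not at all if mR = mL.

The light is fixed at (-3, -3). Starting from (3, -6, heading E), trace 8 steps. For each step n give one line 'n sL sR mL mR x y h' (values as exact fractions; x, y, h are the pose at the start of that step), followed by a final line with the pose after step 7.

0 120/53 24/13 -2196/689 -1416/689 3 -6 E
1 6 3 -15/2 -9/2 2 -6 N
2 120/41 24/5 -1092/205 -792/205 2 -7 W
3 60/37 12/5 -522/185 -372/185 3 -7 S
4 120/53 24/13 -2196/689 -1416/689 3 -6 E
5 6 3 -15/2 -9/2 2 -6 N
6 120/41 24/5 -1092/205 -792/205 2 -7 W
7 60/37 12/5 -522/185 -372/185 3 -7 S
final 3 -6 E

n=0: pose=(3,-6,E); sL=120/53, sR=24/13; mL=-2196/689, mR=-1416/689; mL+mR=-3612/689 → advance -1; mR−mL=60/53 → turn +1·90°
n=1: pose=(2,-6,N); sL=6, sR=3; mL=-15/2, mR=-9/2; mL+mR=-12 → advance -1; mR−mL=3 → turn +1·90°
n=2: pose=(2,-7,W); sL=120/41, sR=24/5; mL=-1092/205, mR=-792/205; mL+mR=-1884/205 → advance -1; mR−mL=60/41 → turn +1·90°
n=3: pose=(3,-7,S); sL=60/37, sR=12/5; mL=-522/185, mR=-372/185; mL+mR=-894/185 → advance -1; mR−mL=30/37 → turn +1·90°
n=4: pose=(3,-6,E); sL=120/53, sR=24/13; mL=-2196/689, mR=-1416/689; mL+mR=-3612/689 → advance -1; mR−mL=60/53 → turn +1·90°
n=5: pose=(2,-6,N); sL=6, sR=3; mL=-15/2, mR=-9/2; mL+mR=-12 → advance -1; mR−mL=3 → turn +1·90°
n=6: pose=(2,-7,W); sL=120/41, sR=24/5; mL=-1092/205, mR=-792/205; mL+mR=-1884/205 → advance -1; mR−mL=60/41 → turn +1·90°
n=7: pose=(3,-7,S); sL=60/37, sR=12/5; mL=-522/185, mR=-372/185; mL+mR=-894/185 → advance -1; mR−mL=30/37 → turn +1·90°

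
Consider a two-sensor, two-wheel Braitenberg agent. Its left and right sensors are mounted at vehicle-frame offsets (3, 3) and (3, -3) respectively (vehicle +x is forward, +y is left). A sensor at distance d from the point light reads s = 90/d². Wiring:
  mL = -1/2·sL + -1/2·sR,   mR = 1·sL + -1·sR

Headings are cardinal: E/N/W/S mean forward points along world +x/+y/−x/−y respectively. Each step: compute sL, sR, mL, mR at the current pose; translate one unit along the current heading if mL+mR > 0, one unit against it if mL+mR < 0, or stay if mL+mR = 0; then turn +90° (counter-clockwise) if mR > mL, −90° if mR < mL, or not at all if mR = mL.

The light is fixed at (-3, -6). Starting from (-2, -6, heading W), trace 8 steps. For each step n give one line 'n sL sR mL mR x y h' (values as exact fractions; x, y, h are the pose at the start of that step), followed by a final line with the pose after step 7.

n=0: pose=(-2,-6,W); sL=90/13, sR=90/13; mL=-90/13, mR=0; mL+mR=-90/13 → advance -1; mR−mL=90/13 → turn +1·90°
n=1: pose=(-1,-6,S); sL=45/17, sR=9; mL=-99/17, mR=-108/17; mL+mR=-207/17 → advance -1; mR−mL=-9/17 → turn -1·90°
n=2: pose=(-1,-5,W); sL=18, sR=90/17; mL=-198/17, mR=216/17; mL+mR=18/17 → advance +1; mR−mL=414/17 → turn +1·90°
n=3: pose=(-2,-5,S); sL=9/2, sR=45/4; mL=-63/8, mR=-27/4; mL+mR=-117/8 → advance -1; mR−mL=9/8 → turn +1·90°
n=4: pose=(-2,-4,E); sL=90/41, sR=90/17; mL=-2610/697, mR=-2160/697; mL+mR=-4770/697 → advance -1; mR−mL=450/697 → turn +1·90°
n=5: pose=(-3,-4,N); sL=45/17, sR=45/17; mL=-45/17, mR=0; mL+mR=-45/17 → advance -1; mR−mL=45/17 → turn +1·90°
n=6: pose=(-3,-5,W); sL=90/13, sR=18/5; mL=-342/65, mR=216/65; mL+mR=-126/65 → advance -1; mR−mL=558/65 → turn +1·90°
n=7: pose=(-2,-5,S); sL=9/2, sR=45/4; mL=-63/8, mR=-27/4; mL+mR=-117/8 → advance -1; mR−mL=9/8 → turn +1·90°

0 90/13 90/13 -90/13 0 -2 -6 W
1 45/17 9 -99/17 -108/17 -1 -6 S
2 18 90/17 -198/17 216/17 -1 -5 W
3 9/2 45/4 -63/8 -27/4 -2 -5 S
4 90/41 90/17 -2610/697 -2160/697 -2 -4 E
5 45/17 45/17 -45/17 0 -3 -4 N
6 90/13 18/5 -342/65 216/65 -3 -5 W
7 9/2 45/4 -63/8 -27/4 -2 -5 S
final -2 -4 E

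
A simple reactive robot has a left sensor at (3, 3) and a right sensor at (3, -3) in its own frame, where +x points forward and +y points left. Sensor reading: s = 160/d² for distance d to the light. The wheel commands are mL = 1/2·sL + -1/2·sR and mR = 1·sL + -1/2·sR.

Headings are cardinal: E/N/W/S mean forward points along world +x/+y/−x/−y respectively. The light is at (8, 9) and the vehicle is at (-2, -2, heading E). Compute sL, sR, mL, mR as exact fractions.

left sensor world pos  = (1, 1); dL² = 113
right sensor world pos = (1, -5); dR² = 245
sL = 160/113 = 160/113
sR = 160/245 = 32/49
mL = 1/2·sL + -1/2·sR = 2112/5537
mR = 1·sL + -1/2·sR = 6032/5537

160/113 32/49 2112/5537 6032/5537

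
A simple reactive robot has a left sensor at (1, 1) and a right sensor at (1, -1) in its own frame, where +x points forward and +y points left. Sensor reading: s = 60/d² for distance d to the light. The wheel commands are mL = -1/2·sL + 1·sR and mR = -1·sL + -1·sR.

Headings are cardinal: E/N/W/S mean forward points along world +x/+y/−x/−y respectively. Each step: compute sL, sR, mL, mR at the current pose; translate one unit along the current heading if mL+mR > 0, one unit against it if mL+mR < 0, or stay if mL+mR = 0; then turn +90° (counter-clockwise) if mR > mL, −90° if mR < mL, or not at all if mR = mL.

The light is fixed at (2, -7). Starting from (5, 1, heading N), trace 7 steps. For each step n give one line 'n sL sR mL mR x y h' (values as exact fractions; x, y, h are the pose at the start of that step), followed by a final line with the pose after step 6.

0 12/17 60/97 438/1649 -2184/1649 5 1 N
1 3/4 15/13 81/104 -99/52 5 0 E
2 4/3 60/37 106/111 -328/111 4 0 S
3 6/5 30/41 27/205 -396/205 4 1 W
4 12/17 60/97 438/1649 -2184/1649 5 1 N
5 3/4 15/13 81/104 -99/52 5 0 E
6 4/3 60/37 106/111 -328/111 4 0 S
final 4 1 W

n=0: pose=(5,1,N); sL=12/17, sR=60/97; mL=438/1649, mR=-2184/1649; mL+mR=-18/17 → advance -1; mR−mL=-2622/1649 → turn -1·90°
n=1: pose=(5,0,E); sL=3/4, sR=15/13; mL=81/104, mR=-99/52; mL+mR=-9/8 → advance -1; mR−mL=-279/104 → turn -1·90°
n=2: pose=(4,0,S); sL=4/3, sR=60/37; mL=106/111, mR=-328/111; mL+mR=-2 → advance -1; mR−mL=-434/111 → turn -1·90°
n=3: pose=(4,1,W); sL=6/5, sR=30/41; mL=27/205, mR=-396/205; mL+mR=-9/5 → advance -1; mR−mL=-423/205 → turn -1·90°
n=4: pose=(5,1,N); sL=12/17, sR=60/97; mL=438/1649, mR=-2184/1649; mL+mR=-18/17 → advance -1; mR−mL=-2622/1649 → turn -1·90°
n=5: pose=(5,0,E); sL=3/4, sR=15/13; mL=81/104, mR=-99/52; mL+mR=-9/8 → advance -1; mR−mL=-279/104 → turn -1·90°
n=6: pose=(4,0,S); sL=4/3, sR=60/37; mL=106/111, mR=-328/111; mL+mR=-2 → advance -1; mR−mL=-434/111 → turn -1·90°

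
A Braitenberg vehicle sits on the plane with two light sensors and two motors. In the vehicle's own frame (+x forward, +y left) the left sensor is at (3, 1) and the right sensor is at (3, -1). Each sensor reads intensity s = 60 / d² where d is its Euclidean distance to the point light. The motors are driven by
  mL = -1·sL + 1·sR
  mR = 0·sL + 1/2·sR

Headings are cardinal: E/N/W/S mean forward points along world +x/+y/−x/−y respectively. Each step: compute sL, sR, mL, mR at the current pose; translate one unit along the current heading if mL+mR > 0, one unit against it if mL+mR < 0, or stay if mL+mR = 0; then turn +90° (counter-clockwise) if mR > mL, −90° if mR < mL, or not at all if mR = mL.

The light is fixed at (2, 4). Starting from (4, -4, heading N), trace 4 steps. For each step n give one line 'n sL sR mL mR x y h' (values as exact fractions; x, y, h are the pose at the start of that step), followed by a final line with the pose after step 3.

0 30/13 30/17 -120/221 15/17 4 -4 N
1 12/13 60/37 336/481 30/37 4 -3 W
2 15/26 3/5 3/130 3/10 3 -3 S
3 12/13 60/97 -384/1261 30/97 3 -4 E
final 4 -4 N

n=0: pose=(4,-4,N); sL=30/13, sR=30/17; mL=-120/221, mR=15/17; mL+mR=75/221 → advance +1; mR−mL=315/221 → turn +1·90°
n=1: pose=(4,-3,W); sL=12/13, sR=60/37; mL=336/481, mR=30/37; mL+mR=726/481 → advance +1; mR−mL=54/481 → turn +1·90°
n=2: pose=(3,-3,S); sL=15/26, sR=3/5; mL=3/130, mR=3/10; mL+mR=21/65 → advance +1; mR−mL=18/65 → turn +1·90°
n=3: pose=(3,-4,E); sL=12/13, sR=60/97; mL=-384/1261, mR=30/97; mL+mR=6/1261 → advance +1; mR−mL=774/1261 → turn +1·90°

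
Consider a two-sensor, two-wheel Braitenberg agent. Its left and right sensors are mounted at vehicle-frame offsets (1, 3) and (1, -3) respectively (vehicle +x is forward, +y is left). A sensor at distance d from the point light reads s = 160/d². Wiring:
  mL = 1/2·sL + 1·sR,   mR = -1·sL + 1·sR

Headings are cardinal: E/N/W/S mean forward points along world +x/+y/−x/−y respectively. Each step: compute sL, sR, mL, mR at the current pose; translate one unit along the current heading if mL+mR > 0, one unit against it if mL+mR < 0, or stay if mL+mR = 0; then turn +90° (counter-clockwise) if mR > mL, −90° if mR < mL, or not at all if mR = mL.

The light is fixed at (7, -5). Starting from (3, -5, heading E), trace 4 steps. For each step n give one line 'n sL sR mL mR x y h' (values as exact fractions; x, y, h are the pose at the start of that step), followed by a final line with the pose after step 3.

0 80/9 80/9 40/3 0 3 -5 E
1 160 160/37 3120/37 -5760/37 4 -5 S
2 8 5 9 -3 4 -4 W
3 160/53 32 1776/53 1536/53 3 -4 N
final 3 -3 E

n=0: pose=(3,-5,E); sL=80/9, sR=80/9; mL=40/3, mR=0; mL+mR=40/3 → advance +1; mR−mL=-40/3 → turn -1·90°
n=1: pose=(4,-5,S); sL=160, sR=160/37; mL=3120/37, mR=-5760/37; mL+mR=-2640/37 → advance -1; mR−mL=-240 → turn -1·90°
n=2: pose=(4,-4,W); sL=8, sR=5; mL=9, mR=-3; mL+mR=6 → advance +1; mR−mL=-12 → turn -1·90°
n=3: pose=(3,-4,N); sL=160/53, sR=32; mL=1776/53, mR=1536/53; mL+mR=3312/53 → advance +1; mR−mL=-240/53 → turn -1·90°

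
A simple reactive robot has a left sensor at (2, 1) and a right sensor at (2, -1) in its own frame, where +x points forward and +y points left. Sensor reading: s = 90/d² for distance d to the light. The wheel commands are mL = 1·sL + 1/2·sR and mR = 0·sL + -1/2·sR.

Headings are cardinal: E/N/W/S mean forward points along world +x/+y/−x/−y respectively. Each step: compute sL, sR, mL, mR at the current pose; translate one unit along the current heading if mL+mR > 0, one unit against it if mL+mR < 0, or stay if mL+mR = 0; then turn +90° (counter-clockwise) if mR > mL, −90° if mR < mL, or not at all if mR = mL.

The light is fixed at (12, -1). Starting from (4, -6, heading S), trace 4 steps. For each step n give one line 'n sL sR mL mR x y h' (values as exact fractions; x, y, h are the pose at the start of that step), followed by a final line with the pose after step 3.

0 45/49 9/13 1611/1274 -9/26 4 -6 S
1 90/149 18/25 3591/3725 -9/25 4 -7 W
2 45/58 9/8 621/464 -9/16 3 -7 N
3 18/13 18/17 423/221 -9/17 3 -6 E
final 4 -6 S

n=0: pose=(4,-6,S); sL=45/49, sR=9/13; mL=1611/1274, mR=-9/26; mL+mR=45/49 → advance +1; mR−mL=-1026/637 → turn -1·90°
n=1: pose=(4,-7,W); sL=90/149, sR=18/25; mL=3591/3725, mR=-9/25; mL+mR=90/149 → advance +1; mR−mL=-4932/3725 → turn -1·90°
n=2: pose=(3,-7,N); sL=45/58, sR=9/8; mL=621/464, mR=-9/16; mL+mR=45/58 → advance +1; mR−mL=-441/232 → turn -1·90°
n=3: pose=(3,-6,E); sL=18/13, sR=18/17; mL=423/221, mR=-9/17; mL+mR=18/13 → advance +1; mR−mL=-540/221 → turn -1·90°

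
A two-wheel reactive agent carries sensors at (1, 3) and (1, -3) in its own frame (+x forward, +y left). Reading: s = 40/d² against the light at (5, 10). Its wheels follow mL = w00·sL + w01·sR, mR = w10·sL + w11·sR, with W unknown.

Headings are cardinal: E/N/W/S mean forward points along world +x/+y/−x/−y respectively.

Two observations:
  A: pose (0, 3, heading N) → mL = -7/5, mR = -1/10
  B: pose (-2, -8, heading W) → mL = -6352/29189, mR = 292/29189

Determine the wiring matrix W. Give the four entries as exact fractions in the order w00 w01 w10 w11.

-1 -1 1 -1/2

obs A: pose=(0,3,N) → sL=2/5, sR=1, mL=-7/5, mR=-1/10
obs B: pose=(-2,-8,W) → sL=8/101, sR=40/289, mL=-6352/29189, mR=292/29189
sensor matrix S = [[2/5, 1], [8/101, 40/289]]; det S = -696/29189
solve [mL_A; mL_B] = S·[w00; w01] and [mR_A; mR_B] = S·[w10; w11]:
  w00 = -1, w01 = -1, w10 = 1, w11 = -1/2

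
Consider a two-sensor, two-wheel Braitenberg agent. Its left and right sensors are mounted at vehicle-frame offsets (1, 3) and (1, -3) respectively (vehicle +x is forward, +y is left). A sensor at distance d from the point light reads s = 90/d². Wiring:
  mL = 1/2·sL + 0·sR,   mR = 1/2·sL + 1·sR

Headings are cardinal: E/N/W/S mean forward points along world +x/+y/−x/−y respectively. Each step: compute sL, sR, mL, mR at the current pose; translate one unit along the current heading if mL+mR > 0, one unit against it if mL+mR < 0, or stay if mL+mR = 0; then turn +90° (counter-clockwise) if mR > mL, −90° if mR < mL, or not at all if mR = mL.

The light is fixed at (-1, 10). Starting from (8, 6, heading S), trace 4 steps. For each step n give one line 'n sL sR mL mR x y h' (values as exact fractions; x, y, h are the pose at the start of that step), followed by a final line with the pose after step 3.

0 90/169 90/61 45/169 17955/10309 8 6 S
1 45/52 45/82 45/104 4185/4264 8 5 E
2 18/13 18/37 9/13 567/481 9 5 N
3 9/13 45/41 9/26 1539/1066 9 6 W
final 8 6 S

n=0: pose=(8,6,S); sL=90/169, sR=90/61; mL=45/169, mR=17955/10309; mL+mR=20700/10309 → advance +1; mR−mL=90/61 → turn +1·90°
n=1: pose=(8,5,E); sL=45/52, sR=45/82; mL=45/104, mR=4185/4264; mL+mR=3015/2132 → advance +1; mR−mL=45/82 → turn +1·90°
n=2: pose=(9,5,N); sL=18/13, sR=18/37; mL=9/13, mR=567/481; mL+mR=900/481 → advance +1; mR−mL=18/37 → turn +1·90°
n=3: pose=(9,6,W); sL=9/13, sR=45/41; mL=9/26, mR=1539/1066; mL+mR=954/533 → advance +1; mR−mL=45/41 → turn +1·90°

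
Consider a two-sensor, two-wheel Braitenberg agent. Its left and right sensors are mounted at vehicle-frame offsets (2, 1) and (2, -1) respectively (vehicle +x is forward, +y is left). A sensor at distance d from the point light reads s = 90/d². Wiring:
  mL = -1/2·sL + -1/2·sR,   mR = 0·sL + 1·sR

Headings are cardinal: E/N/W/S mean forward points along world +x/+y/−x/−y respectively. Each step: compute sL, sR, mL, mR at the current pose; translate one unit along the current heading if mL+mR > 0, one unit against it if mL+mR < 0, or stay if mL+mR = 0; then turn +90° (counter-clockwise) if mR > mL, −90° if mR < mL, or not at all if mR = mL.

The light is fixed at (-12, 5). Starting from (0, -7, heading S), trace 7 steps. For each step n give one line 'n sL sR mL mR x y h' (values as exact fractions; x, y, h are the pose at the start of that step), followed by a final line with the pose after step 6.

n=0: pose=(0,-7,S); sL=18/73, sR=90/317; mL=-6138/23141, mR=90/317; mL+mR=432/23141 → advance +1; mR−mL=12708/23141 → turn +1·90°
n=1: pose=(0,-8,E); sL=9/34, sR=45/196; mL=-1647/6664, mR=45/196; mL+mR=-117/6664 → advance -1; mR−mL=3177/6664 → turn +1·90°
n=2: pose=(-1,-8,N); sL=90/221, sR=18/53; mL=-4374/11713, mR=18/53; mL+mR=-396/11713 → advance -1; mR−mL=8352/11713 → turn +1·90°
n=3: pose=(-1,-9,W); sL=5/17, sR=9/25; mL=-139/425, mR=9/25; mL+mR=14/425 → advance +1; mR−mL=292/425 → turn +1·90°
n=4: pose=(-2,-9,S); sL=90/377, sR=90/337; mL=-32130/127049, mR=90/337; mL+mR=1800/127049 → advance +1; mR−mL=66060/127049 → turn +1·90°
n=5: pose=(-2,-10,E); sL=9/34, sR=9/40; mL=-333/1360, mR=9/40; mL+mR=-27/1360 → advance -1; mR−mL=639/1360 → turn +1·90°
n=6: pose=(-3,-10,N); sL=90/233, sR=90/269; mL=-22590/62677, mR=90/269; mL+mR=-1620/62677 → advance -1; mR−mL=43560/62677 → turn +1·90°

0 18/73 90/317 -6138/23141 90/317 0 -7 S
1 9/34 45/196 -1647/6664 45/196 0 -8 E
2 90/221 18/53 -4374/11713 18/53 -1 -8 N
3 5/17 9/25 -139/425 9/25 -1 -9 W
4 90/377 90/337 -32130/127049 90/337 -2 -9 S
5 9/34 9/40 -333/1360 9/40 -2 -10 E
6 90/233 90/269 -22590/62677 90/269 -3 -10 N
final -3 -11 W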